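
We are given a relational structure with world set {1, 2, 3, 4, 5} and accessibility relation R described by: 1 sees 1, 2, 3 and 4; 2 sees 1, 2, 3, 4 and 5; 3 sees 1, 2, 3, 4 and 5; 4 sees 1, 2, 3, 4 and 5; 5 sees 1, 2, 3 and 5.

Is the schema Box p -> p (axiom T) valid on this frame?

Axiom T corresponds to the accessibility relation being reflexive.
Reflexive: yes — every world is R-related to itself.

Yes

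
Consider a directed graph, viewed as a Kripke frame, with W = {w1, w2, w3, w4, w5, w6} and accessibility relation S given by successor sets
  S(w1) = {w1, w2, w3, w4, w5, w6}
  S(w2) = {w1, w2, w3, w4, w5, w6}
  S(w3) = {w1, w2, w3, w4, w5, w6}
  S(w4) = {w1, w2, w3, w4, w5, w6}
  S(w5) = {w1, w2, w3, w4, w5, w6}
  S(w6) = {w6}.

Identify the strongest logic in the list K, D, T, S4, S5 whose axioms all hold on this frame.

Serial (axiom D): yes — every world has a successor (e.g. w1 S w1).
Reflexive (axiom T): yes — every world is S-related to itself.
Transitive (axiom 4): yes — every two-step S-path is closed by a direct edge.
Euclidean (axiom 5): no — w1 S w6 and w1 S w2, but not w6 S w2.
So F validates K, D, T, S4; S5 would additionally require S to be Euclidean. The strongest is S4.

S4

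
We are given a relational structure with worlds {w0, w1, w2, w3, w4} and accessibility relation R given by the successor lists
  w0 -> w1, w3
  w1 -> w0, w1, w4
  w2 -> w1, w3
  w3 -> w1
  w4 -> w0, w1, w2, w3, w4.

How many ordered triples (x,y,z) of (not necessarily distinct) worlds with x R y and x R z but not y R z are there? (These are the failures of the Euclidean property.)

18

Enumerating: (w0,w1,w3), (w0,w3,w3), (w1,w0,w0), (w1,w0,w4), (w2,w1,w3), (w2,w3,w3), (w4,w0,w0), (w4,w0,w2), (w4,w0,w4), (w4,w1,w2), (w4,w1,w3), (w4,w2,w0), (w4,w2,w2), (w4,w2,w4), (w4,w3,w0), (w4,w3,w2), (w4,w3,w3), (w4,w3,w4).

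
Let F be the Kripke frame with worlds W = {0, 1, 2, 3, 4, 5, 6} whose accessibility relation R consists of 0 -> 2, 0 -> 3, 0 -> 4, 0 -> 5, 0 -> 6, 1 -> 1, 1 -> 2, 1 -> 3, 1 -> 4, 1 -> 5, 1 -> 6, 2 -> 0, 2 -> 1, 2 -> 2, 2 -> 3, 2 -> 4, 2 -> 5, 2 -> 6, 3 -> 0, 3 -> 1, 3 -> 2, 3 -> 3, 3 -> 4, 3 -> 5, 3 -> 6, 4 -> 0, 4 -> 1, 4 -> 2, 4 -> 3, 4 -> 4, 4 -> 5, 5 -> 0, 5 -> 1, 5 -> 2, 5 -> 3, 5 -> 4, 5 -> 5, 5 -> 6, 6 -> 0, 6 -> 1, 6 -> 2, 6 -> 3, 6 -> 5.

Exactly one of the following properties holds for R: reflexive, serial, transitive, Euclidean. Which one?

serial

Reflexive: no — 0 is not related to itself.
Serial: yes — every world has a successor (e.g. 0 R 2).
Transitive: no — 0 R 2 and 2 R 1, but not 0 R 1.
Euclidean: no — 0 R 4 and 0 R 6, but not 4 R 6.
Only serial holds.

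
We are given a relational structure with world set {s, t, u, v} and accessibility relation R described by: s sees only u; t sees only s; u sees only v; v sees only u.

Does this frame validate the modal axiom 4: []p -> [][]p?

By correspondence theory, 4 is valid on a frame iff R is transitive.
Transitive: no — s R u and u R v, but not s R v.

No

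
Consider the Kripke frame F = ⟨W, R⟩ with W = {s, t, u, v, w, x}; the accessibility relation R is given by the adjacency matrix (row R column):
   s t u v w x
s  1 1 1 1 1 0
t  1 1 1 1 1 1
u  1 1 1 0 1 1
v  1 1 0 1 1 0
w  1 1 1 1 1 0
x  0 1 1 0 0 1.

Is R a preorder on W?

Reflexive: yes — every world is R-related to itself.
Transitive: no — s R t and t R x, but not s R x.
So R is not a preorder.

No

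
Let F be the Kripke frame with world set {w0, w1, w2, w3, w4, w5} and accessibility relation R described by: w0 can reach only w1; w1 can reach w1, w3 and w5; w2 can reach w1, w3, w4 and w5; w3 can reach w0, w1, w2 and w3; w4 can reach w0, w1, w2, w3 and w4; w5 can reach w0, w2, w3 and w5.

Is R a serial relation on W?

Yes

Serial: yes — every world has a successor (e.g. w0 R w1).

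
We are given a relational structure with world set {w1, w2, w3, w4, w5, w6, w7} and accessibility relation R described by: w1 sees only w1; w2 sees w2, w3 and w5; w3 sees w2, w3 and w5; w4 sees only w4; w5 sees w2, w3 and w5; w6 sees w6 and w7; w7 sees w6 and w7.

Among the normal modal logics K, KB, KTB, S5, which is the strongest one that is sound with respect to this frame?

S5

Symmetric (axiom B): yes — every pair in R has its reverse in R.
Reflexive (axiom T): yes — every world is R-related to itself.
Euclidean (axiom 5): yes — any two successors of a common world are R-related.
So F validates K, KB, KTB, S5. The strongest is S5.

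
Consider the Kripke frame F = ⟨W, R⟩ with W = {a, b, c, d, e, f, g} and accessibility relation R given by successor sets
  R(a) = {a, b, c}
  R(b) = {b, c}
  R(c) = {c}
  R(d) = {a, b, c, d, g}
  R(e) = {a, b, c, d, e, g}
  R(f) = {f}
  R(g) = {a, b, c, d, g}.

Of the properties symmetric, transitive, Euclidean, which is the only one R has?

Symmetric: no — a R b but not b R a.
Transitive: yes — every two-step R-path is closed by a direct edge.
Euclidean: no — a R c and a R b, but not c R b.
Only transitive holds.

transitive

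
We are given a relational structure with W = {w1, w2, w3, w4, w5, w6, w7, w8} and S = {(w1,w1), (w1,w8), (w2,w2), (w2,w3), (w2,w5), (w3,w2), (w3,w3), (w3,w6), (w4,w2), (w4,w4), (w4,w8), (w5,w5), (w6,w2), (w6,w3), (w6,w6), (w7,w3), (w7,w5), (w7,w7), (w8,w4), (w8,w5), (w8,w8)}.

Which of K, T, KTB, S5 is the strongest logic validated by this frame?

T

Reflexive (axiom T): yes — every world is S-related to itself.
Symmetric (axiom B): no — w1 S w8 but not w8 S w1.
Euclidean (axiom 5): no — w2 S w3 and w2 S w5, but not w3 S w5.
So F validates K, T; KTB would additionally require S to be symmetric. The strongest is T.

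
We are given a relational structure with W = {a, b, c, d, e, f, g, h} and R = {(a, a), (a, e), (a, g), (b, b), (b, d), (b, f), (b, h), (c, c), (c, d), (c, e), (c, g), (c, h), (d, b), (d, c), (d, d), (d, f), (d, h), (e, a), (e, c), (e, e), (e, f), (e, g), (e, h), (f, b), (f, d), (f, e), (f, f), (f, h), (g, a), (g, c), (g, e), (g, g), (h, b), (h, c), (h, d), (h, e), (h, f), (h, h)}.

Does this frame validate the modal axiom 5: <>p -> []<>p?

No

Axiom 5 corresponds to the accessibility relation being Euclidean.
Euclidean: no — c R d and c R e, but not d R e.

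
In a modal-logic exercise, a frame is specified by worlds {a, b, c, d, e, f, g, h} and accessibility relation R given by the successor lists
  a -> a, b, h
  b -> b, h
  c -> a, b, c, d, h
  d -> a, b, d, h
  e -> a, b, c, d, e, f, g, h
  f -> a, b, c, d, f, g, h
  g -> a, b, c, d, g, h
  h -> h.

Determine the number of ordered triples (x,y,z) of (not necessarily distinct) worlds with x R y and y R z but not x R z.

0

R is transitive; there are no such tuples.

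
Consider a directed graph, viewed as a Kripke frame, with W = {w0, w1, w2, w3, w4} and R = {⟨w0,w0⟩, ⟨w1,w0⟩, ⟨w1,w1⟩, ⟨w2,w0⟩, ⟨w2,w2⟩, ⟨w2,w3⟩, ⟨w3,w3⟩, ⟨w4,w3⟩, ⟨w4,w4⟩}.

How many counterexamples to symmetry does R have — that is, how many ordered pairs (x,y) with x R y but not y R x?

4

Enumerating: (w1,w0), (w2,w0), (w2,w3), (w4,w3).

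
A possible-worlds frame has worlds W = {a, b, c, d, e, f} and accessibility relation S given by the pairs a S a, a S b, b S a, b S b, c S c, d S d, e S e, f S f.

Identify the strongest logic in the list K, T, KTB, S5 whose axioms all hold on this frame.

S5

Reflexive (axiom T): yes — every world is S-related to itself.
Symmetric (axiom B): yes — every pair in S has its reverse in S.
Euclidean (axiom 5): yes — any two successors of a common world are S-related.
So F validates K, T, KTB, S5. The strongest is S5.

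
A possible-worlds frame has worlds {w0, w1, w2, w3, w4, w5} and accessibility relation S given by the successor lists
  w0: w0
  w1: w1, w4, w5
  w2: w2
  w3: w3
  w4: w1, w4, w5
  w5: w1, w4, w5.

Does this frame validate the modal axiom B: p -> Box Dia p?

Yes

By correspondence theory, B is valid on a frame iff S is symmetric.
Symmetric: yes — every pair in S has its reverse in S.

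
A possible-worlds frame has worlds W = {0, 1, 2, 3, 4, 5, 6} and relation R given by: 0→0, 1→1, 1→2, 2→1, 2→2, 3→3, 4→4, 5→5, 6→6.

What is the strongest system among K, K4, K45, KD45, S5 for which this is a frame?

Transitive (axiom 4): yes — every two-step R-path is closed by a direct edge.
Euclidean (axiom 5): yes — any two successors of a common world are R-related.
Serial (axiom D): yes — every world has a successor (e.g. 0 R 0).
Reflexive (axiom T): yes — every world is R-related to itself.
So F validates K, K4, K45, KD45, S5. The strongest is S5.

S5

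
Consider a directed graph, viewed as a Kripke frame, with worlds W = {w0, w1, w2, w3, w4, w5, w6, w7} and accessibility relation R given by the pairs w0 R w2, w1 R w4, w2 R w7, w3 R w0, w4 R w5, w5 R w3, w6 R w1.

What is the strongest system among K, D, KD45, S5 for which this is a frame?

Serial (axiom D): no — w7 has no R-successor.
Euclidean (axiom 5): no — w0 R w2 and w0 R w2, but not w2 R w2.
Transitive (axiom 4): no — w0 R w2 and w2 R w7, but not w0 R w7.
Reflexive (axiom T): no — w0 is not related to itself.
So F validates K; D would additionally require R to be serial. The strongest is K.

K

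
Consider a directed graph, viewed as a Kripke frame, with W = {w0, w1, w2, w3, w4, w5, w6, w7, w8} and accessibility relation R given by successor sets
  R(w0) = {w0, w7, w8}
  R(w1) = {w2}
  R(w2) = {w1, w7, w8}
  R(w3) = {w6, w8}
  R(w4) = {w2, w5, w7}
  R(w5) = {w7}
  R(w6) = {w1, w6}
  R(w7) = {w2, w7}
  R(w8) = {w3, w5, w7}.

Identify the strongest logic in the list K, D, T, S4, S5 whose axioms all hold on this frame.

D

Serial (axiom D): yes — every world has a successor (e.g. w0 R w0).
Reflexive (axiom T): no — w1 is not related to itself.
Transitive (axiom 4): no — w0 R w7 and w7 R w2, but not w0 R w2.
Euclidean (axiom 5): no — w0 R w7 and w0 R w8, but not w7 R w8.
So F validates K, D; T would additionally require R to be reflexive. The strongest is D.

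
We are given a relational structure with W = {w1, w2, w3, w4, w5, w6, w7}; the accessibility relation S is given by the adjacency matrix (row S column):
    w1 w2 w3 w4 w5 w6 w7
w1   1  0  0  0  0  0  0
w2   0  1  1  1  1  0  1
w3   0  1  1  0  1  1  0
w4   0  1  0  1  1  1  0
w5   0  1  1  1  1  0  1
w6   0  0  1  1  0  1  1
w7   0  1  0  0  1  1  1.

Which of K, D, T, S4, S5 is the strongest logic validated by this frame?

Serial (axiom D): yes — every world has a successor (e.g. w1 S w1).
Reflexive (axiom T): yes — every world is S-related to itself.
Transitive (axiom 4): no — w2 S w3 and w3 S w6, but not w2 S w6.
Euclidean (axiom 5): no — w2 S w3 and w2 S w4, but not w3 S w4.
So F validates K, D, T; S4 would additionally require S to be transitive. The strongest is T.

T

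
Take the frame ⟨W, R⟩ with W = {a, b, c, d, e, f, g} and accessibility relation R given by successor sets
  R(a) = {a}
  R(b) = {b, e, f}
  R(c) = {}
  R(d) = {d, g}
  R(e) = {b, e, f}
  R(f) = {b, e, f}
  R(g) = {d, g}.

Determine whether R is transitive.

Yes

Transitive: yes — every two-step R-path is closed by a direct edge.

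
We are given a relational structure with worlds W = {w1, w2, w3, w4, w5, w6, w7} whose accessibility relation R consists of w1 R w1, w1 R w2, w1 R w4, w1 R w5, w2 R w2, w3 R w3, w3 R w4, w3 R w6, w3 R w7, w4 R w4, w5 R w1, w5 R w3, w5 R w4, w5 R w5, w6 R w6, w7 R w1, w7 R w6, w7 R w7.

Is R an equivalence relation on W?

No

Reflexive: yes — every world is R-related to itself.
Symmetric: no — w1 R w2 but not w2 R w1.
Transitive: no — w1 R w5 and w5 R w3, but not w1 R w3.
So R is not an equivalence relation.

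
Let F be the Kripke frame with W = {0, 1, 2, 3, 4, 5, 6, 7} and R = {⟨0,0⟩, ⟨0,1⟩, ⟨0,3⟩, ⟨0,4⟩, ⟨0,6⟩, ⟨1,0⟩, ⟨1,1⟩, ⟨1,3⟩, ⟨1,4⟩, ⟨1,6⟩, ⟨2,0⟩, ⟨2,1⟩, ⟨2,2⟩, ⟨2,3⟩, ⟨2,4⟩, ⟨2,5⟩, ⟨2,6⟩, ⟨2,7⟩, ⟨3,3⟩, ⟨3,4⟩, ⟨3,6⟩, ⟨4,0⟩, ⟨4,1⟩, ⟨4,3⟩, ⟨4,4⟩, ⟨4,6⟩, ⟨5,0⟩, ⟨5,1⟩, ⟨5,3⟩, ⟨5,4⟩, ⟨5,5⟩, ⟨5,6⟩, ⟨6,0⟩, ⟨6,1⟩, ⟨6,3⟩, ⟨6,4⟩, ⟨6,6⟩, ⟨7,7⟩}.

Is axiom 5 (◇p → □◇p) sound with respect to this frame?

No

By correspondence theory, 5 is valid on a frame iff R is Euclidean.
Euclidean: no — 0 R 3 and 0 R 1, but not 3 R 1.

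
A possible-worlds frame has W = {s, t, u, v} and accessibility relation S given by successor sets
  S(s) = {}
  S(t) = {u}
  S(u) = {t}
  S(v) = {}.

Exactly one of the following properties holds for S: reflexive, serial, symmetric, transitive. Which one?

Reflexive: no — s is not related to itself.
Serial: no — s has no S-successor.
Symmetric: yes — every pair in S has its reverse in S.
Transitive: no — t S u and u S t, but not t S t.
Only symmetric holds.

symmetric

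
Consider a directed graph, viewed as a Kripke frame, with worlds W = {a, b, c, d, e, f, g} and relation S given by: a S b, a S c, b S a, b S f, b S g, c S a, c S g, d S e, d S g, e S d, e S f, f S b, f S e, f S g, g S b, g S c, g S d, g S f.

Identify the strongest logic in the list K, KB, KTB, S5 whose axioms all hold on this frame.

KB

Symmetric (axiom B): yes — every pair in S has its reverse in S.
Reflexive (axiom T): no — a is not related to itself.
Euclidean (axiom 5): no — a S b and a S c, but not b S c.
So F validates K, KB; KTB would additionally require S to be reflexive. The strongest is KB.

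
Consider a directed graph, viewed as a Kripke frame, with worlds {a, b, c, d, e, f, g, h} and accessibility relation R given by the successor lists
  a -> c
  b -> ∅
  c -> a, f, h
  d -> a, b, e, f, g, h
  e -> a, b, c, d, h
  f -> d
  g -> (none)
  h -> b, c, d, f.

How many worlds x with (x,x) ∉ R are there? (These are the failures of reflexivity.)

8

Enumerating: a, b, c, d, e, f, g, h.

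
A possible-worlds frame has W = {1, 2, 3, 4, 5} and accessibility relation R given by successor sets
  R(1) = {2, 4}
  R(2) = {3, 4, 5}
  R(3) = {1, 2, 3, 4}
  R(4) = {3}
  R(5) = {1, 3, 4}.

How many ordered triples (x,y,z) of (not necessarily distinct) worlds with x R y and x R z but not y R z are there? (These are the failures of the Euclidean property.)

18

Enumerating: (1,2,2), (1,4,2), (1,4,4), (2,3,5), (2,4,4), (2,4,5), (2,5,5), (3,1,1), (3,1,3), (3,2,1), (3,2,2), (3,4,1), (3,4,2), (3,4,4), (5,1,1), (5,1,3), (5,4,1), (5,4,4).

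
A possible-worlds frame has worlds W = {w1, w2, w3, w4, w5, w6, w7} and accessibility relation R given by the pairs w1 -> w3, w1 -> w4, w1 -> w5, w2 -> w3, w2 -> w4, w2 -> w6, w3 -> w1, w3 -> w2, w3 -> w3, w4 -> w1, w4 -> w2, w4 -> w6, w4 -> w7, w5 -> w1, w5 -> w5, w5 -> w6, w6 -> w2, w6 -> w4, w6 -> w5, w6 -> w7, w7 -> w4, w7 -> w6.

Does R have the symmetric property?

Yes

Symmetric: yes — every pair in R has its reverse in R.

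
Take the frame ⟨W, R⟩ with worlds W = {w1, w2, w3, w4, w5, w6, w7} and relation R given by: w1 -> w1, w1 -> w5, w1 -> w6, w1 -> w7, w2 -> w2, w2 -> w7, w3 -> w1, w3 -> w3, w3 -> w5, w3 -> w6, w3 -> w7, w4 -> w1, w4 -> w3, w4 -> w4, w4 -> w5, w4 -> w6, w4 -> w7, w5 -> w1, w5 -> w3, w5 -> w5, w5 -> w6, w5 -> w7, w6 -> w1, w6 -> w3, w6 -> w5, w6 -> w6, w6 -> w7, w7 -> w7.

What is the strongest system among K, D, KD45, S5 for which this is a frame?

D

Serial (axiom D): yes — every world has a successor (e.g. w1 R w1).
Euclidean (axiom 5): no — w1 R w7 and w1 R w5, but not w7 R w5.
Transitive (axiom 4): no — w1 R w5 and w5 R w3, but not w1 R w3.
Reflexive (axiom T): yes — every world is R-related to itself.
So F validates K, D; KD45 would additionally require R to be Euclidean and transitive. The strongest is D.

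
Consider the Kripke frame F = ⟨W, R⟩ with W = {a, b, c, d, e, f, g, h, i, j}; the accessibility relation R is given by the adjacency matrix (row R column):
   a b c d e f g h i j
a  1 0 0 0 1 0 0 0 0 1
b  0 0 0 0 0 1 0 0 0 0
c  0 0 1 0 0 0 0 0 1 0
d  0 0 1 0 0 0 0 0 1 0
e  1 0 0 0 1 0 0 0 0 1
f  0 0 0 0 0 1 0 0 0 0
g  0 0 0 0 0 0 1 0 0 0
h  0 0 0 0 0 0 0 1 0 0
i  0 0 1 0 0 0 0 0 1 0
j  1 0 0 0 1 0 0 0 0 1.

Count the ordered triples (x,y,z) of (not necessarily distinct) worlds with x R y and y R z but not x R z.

R is transitive; there are no such tuples.

0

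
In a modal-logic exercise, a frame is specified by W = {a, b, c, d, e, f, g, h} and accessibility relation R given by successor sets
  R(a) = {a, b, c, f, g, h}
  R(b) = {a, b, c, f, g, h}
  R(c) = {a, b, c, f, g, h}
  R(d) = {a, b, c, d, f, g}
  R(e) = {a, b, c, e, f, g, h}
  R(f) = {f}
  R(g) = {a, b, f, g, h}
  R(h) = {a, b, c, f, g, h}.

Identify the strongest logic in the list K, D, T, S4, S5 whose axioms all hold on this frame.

T

Serial (axiom D): yes — every world has a successor (e.g. a R a).
Reflexive (axiom T): yes — every world is R-related to itself.
Transitive (axiom 4): no — d R a and a R h, but not d R h.
Euclidean (axiom 5): no — a R f and a R b, but not f R b.
So F validates K, D, T; S4 would additionally require R to be transitive. The strongest is T.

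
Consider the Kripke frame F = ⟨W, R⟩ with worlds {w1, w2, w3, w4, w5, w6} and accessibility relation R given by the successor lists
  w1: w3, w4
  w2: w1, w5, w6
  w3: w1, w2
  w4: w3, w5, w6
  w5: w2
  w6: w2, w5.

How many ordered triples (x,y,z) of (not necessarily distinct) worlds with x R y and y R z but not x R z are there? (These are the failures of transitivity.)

Enumerating: (w1,w3,w1), (w1,w3,w2), (w1,w4,w5), (w1,w4,w6), (w2,w1,w3), (w2,w1,w4), (w2,w5,w2), (w2,w6,w2), (w3,w1,w3), (w3,w1,w4), (w3,w2,w5), (w3,w2,w6), … and 9 more.
Total: 21.

21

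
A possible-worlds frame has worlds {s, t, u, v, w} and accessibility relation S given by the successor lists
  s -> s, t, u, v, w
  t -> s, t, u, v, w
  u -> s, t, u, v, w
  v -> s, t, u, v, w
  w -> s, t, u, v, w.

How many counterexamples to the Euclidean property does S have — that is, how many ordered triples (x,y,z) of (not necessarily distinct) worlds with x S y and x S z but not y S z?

0

S is Euclidean; there are no such tuples.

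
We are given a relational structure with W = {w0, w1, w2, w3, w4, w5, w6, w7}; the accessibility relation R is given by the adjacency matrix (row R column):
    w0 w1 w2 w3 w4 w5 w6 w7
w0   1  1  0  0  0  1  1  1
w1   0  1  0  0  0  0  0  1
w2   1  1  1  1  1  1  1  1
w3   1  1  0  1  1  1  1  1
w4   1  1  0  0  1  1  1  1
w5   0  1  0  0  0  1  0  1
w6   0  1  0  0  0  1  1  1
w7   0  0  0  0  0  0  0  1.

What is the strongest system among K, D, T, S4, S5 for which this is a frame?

S4

Serial (axiom D): yes — every world has a successor (e.g. w0 R w0).
Reflexive (axiom T): yes — every world is R-related to itself.
Transitive (axiom 4): yes — every two-step R-path is closed by a direct edge.
Euclidean (axiom 5): no — w0 R w1 and w0 R w5, but not w1 R w5.
So F validates K, D, T, S4; S5 would additionally require R to be Euclidean. The strongest is S4.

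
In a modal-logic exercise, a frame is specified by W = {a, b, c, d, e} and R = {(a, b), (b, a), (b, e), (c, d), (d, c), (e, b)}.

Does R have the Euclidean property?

Euclidean: no — b R a and b R e, but not a R e.

No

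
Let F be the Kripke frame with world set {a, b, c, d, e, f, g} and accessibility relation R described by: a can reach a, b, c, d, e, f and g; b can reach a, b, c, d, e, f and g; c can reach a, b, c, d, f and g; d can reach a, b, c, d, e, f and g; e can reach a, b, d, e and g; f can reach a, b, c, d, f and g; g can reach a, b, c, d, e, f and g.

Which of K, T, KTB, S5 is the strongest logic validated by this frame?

Reflexive (axiom T): yes — every world is R-related to itself.
Symmetric (axiom B): yes — every pair in R has its reverse in R.
Euclidean (axiom 5): no — a R c and a R e, but not c R e.
So F validates K, T, KTB; S5 would additionally require R to be Euclidean. The strongest is KTB.

KTB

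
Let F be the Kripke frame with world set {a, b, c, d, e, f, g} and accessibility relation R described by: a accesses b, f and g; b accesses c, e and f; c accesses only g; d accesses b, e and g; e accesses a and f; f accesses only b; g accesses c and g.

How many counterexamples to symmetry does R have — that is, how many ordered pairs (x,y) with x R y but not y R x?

Enumerating: (a,b), (a,f), (a,g), (b,c), (b,e), (d,b), (d,e), (d,g), (e,a), (e,f).

10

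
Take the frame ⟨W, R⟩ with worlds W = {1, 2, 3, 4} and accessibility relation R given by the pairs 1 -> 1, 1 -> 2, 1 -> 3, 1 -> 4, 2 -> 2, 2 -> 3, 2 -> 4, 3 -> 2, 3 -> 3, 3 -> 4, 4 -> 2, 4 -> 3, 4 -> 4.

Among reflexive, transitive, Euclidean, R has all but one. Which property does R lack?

Euclidean

Reflexive: yes — every world is R-related to itself.
Transitive: yes — every two-step R-path is closed by a direct edge.
Euclidean: no — 1 R 2 and 1 R 1, but not 2 R 1.
Only Euclidean fails.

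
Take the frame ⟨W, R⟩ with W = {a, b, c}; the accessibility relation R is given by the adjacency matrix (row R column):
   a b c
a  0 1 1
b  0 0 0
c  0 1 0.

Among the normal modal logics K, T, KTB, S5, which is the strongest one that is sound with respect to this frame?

K

Reflexive (axiom T): no — a is not related to itself.
Symmetric (axiom B): no — a R b but not b R a.
Euclidean (axiom 5): no — a R b and a R c, but not b R c.
So F validates K; T would additionally require R to be reflexive. The strongest is K.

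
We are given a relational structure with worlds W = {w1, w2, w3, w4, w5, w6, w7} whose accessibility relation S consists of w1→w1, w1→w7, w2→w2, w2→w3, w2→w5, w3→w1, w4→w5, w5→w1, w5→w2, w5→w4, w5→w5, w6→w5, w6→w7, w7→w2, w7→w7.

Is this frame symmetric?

No

Symmetric: no — w1 S w7 but not w7 S w1.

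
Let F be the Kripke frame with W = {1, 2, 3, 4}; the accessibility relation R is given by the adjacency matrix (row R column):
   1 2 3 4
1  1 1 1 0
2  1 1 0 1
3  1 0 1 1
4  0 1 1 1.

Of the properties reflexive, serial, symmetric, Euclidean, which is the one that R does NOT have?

Euclidean

Reflexive: yes — every world is R-related to itself.
Serial: yes — every world has a successor (e.g. 1 R 1).
Symmetric: yes — every pair in R has its reverse in R.
Euclidean: no — 1 R 2 and 1 R 3, but not 2 R 3.
Only Euclidean fails.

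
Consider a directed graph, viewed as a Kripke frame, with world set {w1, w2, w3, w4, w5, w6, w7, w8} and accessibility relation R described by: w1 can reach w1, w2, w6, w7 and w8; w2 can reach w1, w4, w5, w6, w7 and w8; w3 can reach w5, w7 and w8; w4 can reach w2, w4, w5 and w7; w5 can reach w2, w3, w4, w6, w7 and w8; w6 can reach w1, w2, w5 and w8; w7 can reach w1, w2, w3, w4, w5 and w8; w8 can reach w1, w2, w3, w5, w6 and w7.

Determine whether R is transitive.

Transitive: no — w1 R w2 and w2 R w4, but not w1 R w4.

No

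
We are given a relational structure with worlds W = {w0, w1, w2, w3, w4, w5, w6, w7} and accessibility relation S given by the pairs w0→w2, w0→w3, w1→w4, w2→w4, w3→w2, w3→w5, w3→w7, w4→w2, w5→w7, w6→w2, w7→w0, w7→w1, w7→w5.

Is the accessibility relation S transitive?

Transitive: no — w0 S w2 and w2 S w4, but not w0 S w4.

No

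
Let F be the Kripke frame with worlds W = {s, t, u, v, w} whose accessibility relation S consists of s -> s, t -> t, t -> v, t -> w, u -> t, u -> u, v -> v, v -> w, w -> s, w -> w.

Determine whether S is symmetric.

No

Symmetric: no — t S v but not v S t.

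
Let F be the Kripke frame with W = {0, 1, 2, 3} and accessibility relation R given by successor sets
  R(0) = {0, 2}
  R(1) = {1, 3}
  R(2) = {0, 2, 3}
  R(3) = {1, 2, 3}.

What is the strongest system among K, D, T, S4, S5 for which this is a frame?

Serial (axiom D): yes — every world has a successor (e.g. 0 R 0).
Reflexive (axiom T): yes — every world is R-related to itself.
Transitive (axiom 4): no — 0 R 2 and 2 R 3, but not 0 R 3.
Euclidean (axiom 5): no — 2 R 0 and 2 R 3, but not 0 R 3.
So F validates K, D, T; S4 would additionally require R to be transitive. The strongest is T.

T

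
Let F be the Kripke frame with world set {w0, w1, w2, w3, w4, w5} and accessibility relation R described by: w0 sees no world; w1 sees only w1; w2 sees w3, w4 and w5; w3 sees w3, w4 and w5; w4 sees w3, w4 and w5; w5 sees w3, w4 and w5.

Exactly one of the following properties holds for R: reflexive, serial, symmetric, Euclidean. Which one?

Euclidean

Reflexive: no — w0 is not related to itself.
Serial: no — w0 has no R-successor.
Symmetric: no — w2 R w3 but not w3 R w2.
Euclidean: yes — any two successors of a common world are R-related.
Only Euclidean holds.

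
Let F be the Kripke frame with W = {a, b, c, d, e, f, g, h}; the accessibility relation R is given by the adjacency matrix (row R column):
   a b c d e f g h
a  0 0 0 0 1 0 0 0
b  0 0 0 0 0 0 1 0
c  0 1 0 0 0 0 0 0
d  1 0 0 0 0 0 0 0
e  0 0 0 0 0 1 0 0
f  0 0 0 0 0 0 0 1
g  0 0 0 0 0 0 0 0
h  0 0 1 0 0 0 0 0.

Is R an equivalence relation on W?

Reflexive: no — a is not related to itself.
Symmetric: no — a R e but not e R a.
Transitive: no — a R e and e R f, but not a R f.
So R is not an equivalence relation.

No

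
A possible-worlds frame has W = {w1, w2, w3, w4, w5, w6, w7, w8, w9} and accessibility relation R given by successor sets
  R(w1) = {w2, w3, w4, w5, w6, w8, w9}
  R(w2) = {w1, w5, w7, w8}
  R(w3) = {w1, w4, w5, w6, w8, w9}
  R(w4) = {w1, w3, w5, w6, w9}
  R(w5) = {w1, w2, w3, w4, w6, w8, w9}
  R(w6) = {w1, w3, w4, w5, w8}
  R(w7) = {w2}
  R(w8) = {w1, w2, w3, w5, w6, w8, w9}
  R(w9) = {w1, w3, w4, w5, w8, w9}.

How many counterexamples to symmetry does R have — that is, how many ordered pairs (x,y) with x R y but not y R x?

0

R is symmetric; there are no such tuples.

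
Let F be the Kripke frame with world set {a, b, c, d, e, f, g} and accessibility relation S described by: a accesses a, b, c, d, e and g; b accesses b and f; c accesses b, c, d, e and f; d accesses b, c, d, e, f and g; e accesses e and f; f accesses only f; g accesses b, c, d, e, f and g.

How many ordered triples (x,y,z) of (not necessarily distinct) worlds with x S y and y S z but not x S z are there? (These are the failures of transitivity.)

Enumerating: (a,b,f), (a,c,f), (a,d,f), (a,e,f), (a,g,f), (c,d,g).

6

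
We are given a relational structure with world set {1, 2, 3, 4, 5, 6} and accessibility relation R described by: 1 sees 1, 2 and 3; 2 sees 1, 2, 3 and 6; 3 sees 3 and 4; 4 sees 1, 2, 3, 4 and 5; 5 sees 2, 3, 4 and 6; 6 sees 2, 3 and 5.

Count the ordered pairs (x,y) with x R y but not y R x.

Enumerating: (1,3), (2,3), (4,1), (4,2), (5,2), (5,3), (6,3).

7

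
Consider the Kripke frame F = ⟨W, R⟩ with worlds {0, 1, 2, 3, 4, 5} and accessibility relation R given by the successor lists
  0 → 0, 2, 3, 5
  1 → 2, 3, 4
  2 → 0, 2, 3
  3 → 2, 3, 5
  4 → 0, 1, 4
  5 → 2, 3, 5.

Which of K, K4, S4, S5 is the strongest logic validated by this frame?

K

Transitive (axiom 4): no — 1 R 2 and 2 R 0, but not 1 R 0.
Reflexive (axiom T): no — 1 is not related to itself.
Euclidean (axiom 5): no — 0 R 2 and 0 R 5, but not 2 R 5.
So F validates K; K4 would additionally require R to be transitive. The strongest is K.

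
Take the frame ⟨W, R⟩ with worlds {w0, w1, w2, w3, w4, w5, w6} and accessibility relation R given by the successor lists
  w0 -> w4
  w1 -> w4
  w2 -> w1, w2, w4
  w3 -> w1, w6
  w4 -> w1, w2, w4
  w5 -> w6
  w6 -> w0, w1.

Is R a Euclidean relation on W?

No

Euclidean: no — w3 R w1 and w3 R w6, but not w1 R w6.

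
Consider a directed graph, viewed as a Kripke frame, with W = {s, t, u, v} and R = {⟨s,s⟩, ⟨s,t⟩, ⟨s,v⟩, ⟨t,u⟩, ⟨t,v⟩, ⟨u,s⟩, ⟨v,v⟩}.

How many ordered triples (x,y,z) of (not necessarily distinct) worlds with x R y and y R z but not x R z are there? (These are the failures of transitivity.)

4

Enumerating: (s,t,u), (t,u,s), (u,s,t), (u,s,v).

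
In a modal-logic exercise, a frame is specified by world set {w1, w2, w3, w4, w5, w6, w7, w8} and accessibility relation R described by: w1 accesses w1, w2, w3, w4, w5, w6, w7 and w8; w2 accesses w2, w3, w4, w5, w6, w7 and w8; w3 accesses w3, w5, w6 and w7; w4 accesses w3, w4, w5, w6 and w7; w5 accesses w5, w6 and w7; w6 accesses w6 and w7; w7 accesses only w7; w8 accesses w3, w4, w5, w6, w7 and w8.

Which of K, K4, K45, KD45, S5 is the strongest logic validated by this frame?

Transitive (axiom 4): yes — every two-step R-path is closed by a direct edge.
Euclidean (axiom 5): no — w1 R w3 and w1 R w2, but not w3 R w2.
Serial (axiom D): yes — every world has a successor (e.g. w1 R w1).
Reflexive (axiom T): yes — every world is R-related to itself.
So F validates K, K4; K45 would additionally require R to be Euclidean. The strongest is K4.

K4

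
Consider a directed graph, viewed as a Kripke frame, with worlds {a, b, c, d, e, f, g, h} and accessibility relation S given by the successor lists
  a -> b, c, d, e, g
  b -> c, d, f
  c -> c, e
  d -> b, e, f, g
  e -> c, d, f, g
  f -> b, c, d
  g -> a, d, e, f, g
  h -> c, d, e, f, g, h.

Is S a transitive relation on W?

No

Transitive: no — a S b and b S f, but not a S f.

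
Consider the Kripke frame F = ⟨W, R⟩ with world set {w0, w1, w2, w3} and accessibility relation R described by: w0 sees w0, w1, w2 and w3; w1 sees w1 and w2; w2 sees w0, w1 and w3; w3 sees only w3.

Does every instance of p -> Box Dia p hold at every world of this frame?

By correspondence theory, B is valid on a frame iff R is symmetric.
Symmetric: no — w0 R w1 but not w1 R w0.

No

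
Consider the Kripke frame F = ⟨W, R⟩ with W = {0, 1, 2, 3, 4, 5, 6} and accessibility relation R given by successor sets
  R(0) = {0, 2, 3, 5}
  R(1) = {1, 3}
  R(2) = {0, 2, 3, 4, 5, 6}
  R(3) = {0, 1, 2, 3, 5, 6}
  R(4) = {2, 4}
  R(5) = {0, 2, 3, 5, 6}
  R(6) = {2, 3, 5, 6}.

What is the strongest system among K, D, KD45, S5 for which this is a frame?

D

Serial (axiom D): yes — every world has a successor (e.g. 0 R 0).
Euclidean (axiom 5): no — 2 R 0 and 2 R 4, but not 0 R 4.
Transitive (axiom 4): no — 0 R 2 and 2 R 4, but not 0 R 4.
Reflexive (axiom T): yes — every world is R-related to itself.
So F validates K, D; KD45 would additionally require R to be Euclidean and transitive. The strongest is D.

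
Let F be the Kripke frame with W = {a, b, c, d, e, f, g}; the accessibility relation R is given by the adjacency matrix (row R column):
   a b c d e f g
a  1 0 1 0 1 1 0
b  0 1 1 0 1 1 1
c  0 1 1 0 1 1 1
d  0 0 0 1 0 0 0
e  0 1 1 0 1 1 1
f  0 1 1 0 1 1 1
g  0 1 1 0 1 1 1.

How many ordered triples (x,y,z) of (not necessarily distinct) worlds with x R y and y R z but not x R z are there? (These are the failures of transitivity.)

6

Enumerating: (a,c,b), (a,c,g), (a,e,b), (a,e,g), (a,f,b), (a,f,g).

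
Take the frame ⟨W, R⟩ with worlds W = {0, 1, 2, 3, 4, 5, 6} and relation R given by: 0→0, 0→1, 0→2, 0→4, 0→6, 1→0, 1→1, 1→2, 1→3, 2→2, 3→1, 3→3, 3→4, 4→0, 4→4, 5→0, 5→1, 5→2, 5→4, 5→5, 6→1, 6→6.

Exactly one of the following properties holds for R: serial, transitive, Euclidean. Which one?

serial

Serial: yes — every world has a successor (e.g. 0 R 0).
Transitive: no — 0 R 1 and 1 R 3, but not 0 R 3.
Euclidean: no — 0 R 1 and 0 R 4, but not 1 R 4.
Only serial holds.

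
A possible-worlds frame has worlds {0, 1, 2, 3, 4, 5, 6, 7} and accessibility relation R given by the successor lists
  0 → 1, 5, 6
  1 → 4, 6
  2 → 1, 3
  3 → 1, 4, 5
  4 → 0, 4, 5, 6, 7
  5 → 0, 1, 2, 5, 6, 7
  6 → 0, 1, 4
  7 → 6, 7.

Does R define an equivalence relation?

No

Reflexive: no — 0 is not related to itself.
Symmetric: no — 0 R 1 but not 1 R 0.
Transitive: no — 0 R 1 and 1 R 4, but not 0 R 4.
So R is not an equivalence relation.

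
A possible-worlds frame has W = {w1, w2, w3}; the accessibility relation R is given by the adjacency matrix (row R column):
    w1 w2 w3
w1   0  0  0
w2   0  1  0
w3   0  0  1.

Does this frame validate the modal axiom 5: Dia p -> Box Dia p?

Axiom 5 corresponds to the accessibility relation being Euclidean.
Euclidean: yes — any two successors of a common world are R-related.

Yes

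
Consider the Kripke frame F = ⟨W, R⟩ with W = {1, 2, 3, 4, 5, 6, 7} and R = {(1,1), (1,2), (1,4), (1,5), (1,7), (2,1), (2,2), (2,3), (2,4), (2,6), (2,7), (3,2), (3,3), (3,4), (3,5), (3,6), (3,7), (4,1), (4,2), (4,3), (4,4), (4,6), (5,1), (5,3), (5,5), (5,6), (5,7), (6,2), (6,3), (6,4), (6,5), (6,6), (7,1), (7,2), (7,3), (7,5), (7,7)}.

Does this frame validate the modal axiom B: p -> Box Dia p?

Yes

The schema B characterises exactly the symmetric frames.
Symmetric: yes — every pair in R has its reverse in R.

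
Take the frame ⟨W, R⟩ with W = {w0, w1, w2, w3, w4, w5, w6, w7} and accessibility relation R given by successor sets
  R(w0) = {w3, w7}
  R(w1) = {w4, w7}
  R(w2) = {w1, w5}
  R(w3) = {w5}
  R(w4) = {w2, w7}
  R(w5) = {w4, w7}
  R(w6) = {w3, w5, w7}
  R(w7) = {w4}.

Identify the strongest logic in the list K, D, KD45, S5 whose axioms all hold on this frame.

Serial (axiom D): yes — every world has a successor (e.g. w0 R w3).
Euclidean (axiom 5): no — w0 R w3 and w0 R w7, but not w3 R w7.
Transitive (axiom 4): no — w0 R w3 and w3 R w5, but not w0 R w5.
Reflexive (axiom T): no — w0 is not related to itself.
So F validates K, D; KD45 would additionally require R to be Euclidean and transitive. The strongest is D.

D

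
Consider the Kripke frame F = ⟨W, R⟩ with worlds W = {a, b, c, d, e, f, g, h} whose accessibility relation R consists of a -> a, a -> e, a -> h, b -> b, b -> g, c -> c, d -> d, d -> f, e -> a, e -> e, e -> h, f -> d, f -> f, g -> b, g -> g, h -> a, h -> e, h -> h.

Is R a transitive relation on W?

Yes

Transitive: yes — every two-step R-path is closed by a direct edge.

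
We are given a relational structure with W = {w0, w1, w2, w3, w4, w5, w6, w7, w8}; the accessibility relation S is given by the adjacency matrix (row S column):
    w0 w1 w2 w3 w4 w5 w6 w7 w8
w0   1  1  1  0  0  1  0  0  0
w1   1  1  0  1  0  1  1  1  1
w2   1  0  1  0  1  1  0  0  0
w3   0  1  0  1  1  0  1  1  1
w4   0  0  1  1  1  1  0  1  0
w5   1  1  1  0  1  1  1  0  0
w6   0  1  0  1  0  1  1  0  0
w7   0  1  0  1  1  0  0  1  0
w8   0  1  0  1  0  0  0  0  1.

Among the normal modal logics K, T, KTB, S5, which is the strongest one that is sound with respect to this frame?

Reflexive (axiom T): yes — every world is S-related to itself.
Symmetric (axiom B): yes — every pair in S has its reverse in S.
Euclidean (axiom 5): no — w0 S w1 and w0 S w2, but not w1 S w2.
So F validates K, T, KTB; S5 would additionally require S to be Euclidean. The strongest is KTB.

KTB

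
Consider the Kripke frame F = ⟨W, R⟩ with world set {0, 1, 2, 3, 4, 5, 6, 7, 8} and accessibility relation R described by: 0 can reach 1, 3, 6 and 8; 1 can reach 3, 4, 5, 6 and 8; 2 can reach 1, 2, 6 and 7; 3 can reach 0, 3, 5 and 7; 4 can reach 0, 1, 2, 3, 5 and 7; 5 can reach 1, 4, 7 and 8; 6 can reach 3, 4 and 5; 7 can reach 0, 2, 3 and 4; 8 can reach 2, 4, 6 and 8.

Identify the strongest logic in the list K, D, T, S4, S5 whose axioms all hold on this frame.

D

Serial (axiom D): yes — every world has a successor (e.g. 0 R 1).
Reflexive (axiom T): no — 0 is not related to itself.
Transitive (axiom 4): no — 0 R 1 and 1 R 4, but not 0 R 4.
Euclidean (axiom 5): no — 0 R 3 and 0 R 1, but not 3 R 1.
So F validates K, D; T would additionally require R to be reflexive. The strongest is D.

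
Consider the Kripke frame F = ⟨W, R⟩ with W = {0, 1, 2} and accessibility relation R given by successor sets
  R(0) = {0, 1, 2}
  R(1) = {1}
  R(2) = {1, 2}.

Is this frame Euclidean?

Euclidean: no — 0 R 1 and 0 R 2, but not 1 R 2.

No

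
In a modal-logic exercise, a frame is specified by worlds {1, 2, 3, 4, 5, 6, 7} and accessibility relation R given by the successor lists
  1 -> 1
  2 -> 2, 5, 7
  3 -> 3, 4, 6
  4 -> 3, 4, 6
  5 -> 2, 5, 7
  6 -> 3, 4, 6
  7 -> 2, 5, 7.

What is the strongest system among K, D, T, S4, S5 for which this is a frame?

Serial (axiom D): yes — every world has a successor (e.g. 1 R 1).
Reflexive (axiom T): yes — every world is R-related to itself.
Transitive (axiom 4): yes — every two-step R-path is closed by a direct edge.
Euclidean (axiom 5): yes — any two successors of a common world are R-related.
So F validates K, D, T, S4, S5. The strongest is S5.

S5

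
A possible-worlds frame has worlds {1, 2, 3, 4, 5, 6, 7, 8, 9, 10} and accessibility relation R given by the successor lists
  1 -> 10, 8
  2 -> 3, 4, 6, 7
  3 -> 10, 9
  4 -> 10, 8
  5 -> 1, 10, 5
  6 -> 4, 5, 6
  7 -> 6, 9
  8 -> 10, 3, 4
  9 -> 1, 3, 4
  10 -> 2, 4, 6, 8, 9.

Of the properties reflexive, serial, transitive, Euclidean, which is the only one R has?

Reflexive: no — 1 is not related to itself.
Serial: yes — every world has a successor (e.g. 1 R 10).
Transitive: no — 1 R 10 and 10 R 2, but not 1 R 2.
Euclidean: no — 10 R 2 and 10 R 8, but not 2 R 8.
Only serial holds.

serial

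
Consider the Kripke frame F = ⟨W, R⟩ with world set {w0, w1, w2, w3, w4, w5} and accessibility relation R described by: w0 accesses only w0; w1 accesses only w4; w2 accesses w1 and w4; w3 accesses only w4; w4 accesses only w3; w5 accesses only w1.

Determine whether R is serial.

Yes

Serial: yes — every world has a successor (e.g. w0 R w0).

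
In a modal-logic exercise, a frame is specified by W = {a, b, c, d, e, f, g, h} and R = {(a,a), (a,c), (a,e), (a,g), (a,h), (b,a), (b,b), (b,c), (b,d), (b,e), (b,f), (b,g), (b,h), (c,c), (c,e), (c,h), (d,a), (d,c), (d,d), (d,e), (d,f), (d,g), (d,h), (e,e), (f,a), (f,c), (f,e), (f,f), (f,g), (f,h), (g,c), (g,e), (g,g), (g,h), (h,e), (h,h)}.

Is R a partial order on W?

Yes

Reflexive: yes — every world is R-related to itself.
Transitive: yes — every two-step R-path is closed by a direct edge.
Antisymmetric: yes — no distinct pair is related both ways.
So R is a partial order.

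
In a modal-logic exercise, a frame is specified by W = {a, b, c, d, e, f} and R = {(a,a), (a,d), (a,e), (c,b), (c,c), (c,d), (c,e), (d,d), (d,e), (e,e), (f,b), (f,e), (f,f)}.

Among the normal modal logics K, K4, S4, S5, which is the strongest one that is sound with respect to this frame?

K4

Transitive (axiom 4): yes — every two-step R-path is closed by a direct edge.
Reflexive (axiom T): no — b is not related to itself.
Euclidean (axiom 5): no — a R e and a R d, but not e R d.
So F validates K, K4; S4 would additionally require R to be reflexive. The strongest is K4.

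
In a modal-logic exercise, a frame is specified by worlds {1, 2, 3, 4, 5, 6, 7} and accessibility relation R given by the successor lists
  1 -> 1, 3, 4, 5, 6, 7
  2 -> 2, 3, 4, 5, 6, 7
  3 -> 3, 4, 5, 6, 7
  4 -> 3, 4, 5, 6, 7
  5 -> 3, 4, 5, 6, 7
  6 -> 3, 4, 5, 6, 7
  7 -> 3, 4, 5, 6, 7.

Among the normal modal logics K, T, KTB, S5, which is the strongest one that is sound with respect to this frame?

Reflexive (axiom T): yes — every world is R-related to itself.
Symmetric (axiom B): no — 1 R 3 but not 3 R 1.
Euclidean (axiom 5): no — 1 R 3 and 1 R 1, but not 3 R 1.
So F validates K, T; KTB would additionally require R to be symmetric. The strongest is T.

T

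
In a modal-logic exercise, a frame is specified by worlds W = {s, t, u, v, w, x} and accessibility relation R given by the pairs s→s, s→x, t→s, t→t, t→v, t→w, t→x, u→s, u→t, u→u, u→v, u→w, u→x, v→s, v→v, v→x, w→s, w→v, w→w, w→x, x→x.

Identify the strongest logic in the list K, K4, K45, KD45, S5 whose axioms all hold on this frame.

K4

Transitive (axiom 4): yes — every two-step R-path is closed by a direct edge.
Euclidean (axiom 5): no — t R s and t R v, but not s R v.
Serial (axiom D): yes — every world has a successor (e.g. s R s).
Reflexive (axiom T): yes — every world is R-related to itself.
So F validates K, K4; K45 would additionally require R to be Euclidean. The strongest is K4.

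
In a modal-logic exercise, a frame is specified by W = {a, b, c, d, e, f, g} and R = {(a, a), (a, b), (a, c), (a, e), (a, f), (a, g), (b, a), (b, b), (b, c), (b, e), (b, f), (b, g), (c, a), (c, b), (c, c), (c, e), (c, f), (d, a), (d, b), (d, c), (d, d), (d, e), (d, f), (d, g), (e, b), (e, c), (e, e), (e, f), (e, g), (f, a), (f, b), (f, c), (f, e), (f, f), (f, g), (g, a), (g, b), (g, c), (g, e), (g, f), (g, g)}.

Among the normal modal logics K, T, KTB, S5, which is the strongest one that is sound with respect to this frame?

Reflexive (axiom T): yes — every world is R-related to itself.
Symmetric (axiom B): no — a R e but not e R a.
Euclidean (axiom 5): no — a R c and a R g, but not c R g.
So F validates K, T; KTB would additionally require R to be symmetric. The strongest is T.

T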